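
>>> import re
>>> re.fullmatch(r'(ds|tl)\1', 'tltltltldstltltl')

None

`re.fullmatch` requires the pattern to consume the entire string.
Here the pattern can't cover the whole string, so the call returns None.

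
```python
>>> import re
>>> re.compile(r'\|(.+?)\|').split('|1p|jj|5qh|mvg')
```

Lazy quantifiers expand one character at a time until the remainder of the pattern can match.
Because the pattern has a capturing group, `split` also inserts each captured text between the pieces.

['', '1p', 'jj', '5qh', 'mvg']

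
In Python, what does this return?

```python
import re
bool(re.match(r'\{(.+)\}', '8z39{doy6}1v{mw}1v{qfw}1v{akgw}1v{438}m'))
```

False

`match` is anchored at position 0; if the pattern doesn't fit there, it returns None.
Here the pattern fails at index 0, so the call returns None, and `bool(None)` is False.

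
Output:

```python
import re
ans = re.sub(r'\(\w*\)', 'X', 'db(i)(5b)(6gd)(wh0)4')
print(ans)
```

Matches: at [2:5] → '(i)'; at [5:9] → '(5b)'; at [9:14] → '(6gd)'; at [14:19] → '(wh0)'.
Each match is replaced by 'X'.

dbXXXX4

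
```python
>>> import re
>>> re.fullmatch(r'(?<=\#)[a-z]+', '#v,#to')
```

Because the assertion is zero-width, the text it checks is not consumed and won't appear in the result.
`re.fullmatch` requires the pattern to consume the entire string.
Here the pattern can't cover the whole string, so the call returns None.

None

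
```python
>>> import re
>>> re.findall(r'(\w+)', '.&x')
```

['x']

The pattern matches one or more of a word character (captured).
Walking the string: at [2:3] match 'x', group 1 = 'x'.
`findall` collects group 1 from the one match (1 total).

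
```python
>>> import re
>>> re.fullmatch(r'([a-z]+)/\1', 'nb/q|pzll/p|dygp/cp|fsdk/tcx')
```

A backreference is literal: `\1` must see the identical characters the first group matched.
For `fullmatch`, every character of the input must be accounted for by the pattern.
Here there's no way to consume every character, so the call returns None.

None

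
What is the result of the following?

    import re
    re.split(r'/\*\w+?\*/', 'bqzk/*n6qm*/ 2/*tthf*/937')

Matches to split on: at [4:12] → '/*n6qm*/'; at [14:22] → '/*tthf*/'.
Splitting on the pattern gives 3 pieces.

['bqzk', ' 2', '937']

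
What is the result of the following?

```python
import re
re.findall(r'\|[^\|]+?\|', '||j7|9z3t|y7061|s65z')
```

No capturing groups, so `findall` returns the 2 full match strings.

['|j7|', '|y7061|']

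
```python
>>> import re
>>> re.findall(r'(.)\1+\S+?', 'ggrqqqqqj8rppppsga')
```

`\1` is not a pattern — it's the concrete string captured by group 1, re-applied verbatim.
Walking the string: at [0:3] match 'ggr', group 1 = 'g'; at [3:9] match 'qqqqqj', group 1 = 'q'; at [11:16] match 'pppps', group 1 = 'p'.
One capturing group, so `findall` returns just the captured substring from each match — 3 in all.

['g', 'q', 'p']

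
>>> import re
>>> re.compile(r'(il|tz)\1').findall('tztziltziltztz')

['tz', 'tz']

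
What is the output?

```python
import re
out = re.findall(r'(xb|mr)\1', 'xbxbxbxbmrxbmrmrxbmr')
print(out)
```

`\1` is not a pattern — it's the concrete string captured by group 1, re-applied verbatim.
One capturing group, so `findall` returns just the captured substring from each match — 3 in all.

['xb', 'xb', 'mr']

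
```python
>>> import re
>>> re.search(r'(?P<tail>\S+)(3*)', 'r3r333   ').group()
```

'r3r333'

The pattern matches one or more of a non-whitespace character (captured as 'tail'); then zero or more of a literal '3' (captured).
`search` walks the string left to right and returns the first match it finds.
The match spans [0:6] → 'r3r333'.
Captured: group 1 = 'r3r333', group 2 = ''.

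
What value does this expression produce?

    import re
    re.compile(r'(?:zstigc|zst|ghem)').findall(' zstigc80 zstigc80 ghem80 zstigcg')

['zstigc', 'zstigc', 'ghem', 'zstigc']

`|` is ordered: at each position the engine commits to the first alternative that works.
Walking the string: at [1:7] → 'zstigc'; at [10:16] → 'zstigc'; at [19:23] → 'ghem'; at [26:32] → 'zstigc'.
Since nothing is captured, `findall` lists the 4 matched substrings directly.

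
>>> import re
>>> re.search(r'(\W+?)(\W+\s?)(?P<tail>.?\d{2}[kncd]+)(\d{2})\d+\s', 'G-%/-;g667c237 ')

This matches one or more of a non-word character (lazy) (captured); then one or more of a non-word character, then optionally whitespace (captured); then optionally any character, then exactly 2 of a digit, then one or more of one of [kncd] (captured as 'tail'); then exactly 2 of a digit (captured); then one or more of a digit, then whitespace.
`re.search` tries every starting position until one works.
Here nothing in the string fits, so the call returns None.

None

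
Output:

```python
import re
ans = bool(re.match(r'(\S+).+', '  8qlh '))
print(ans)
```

False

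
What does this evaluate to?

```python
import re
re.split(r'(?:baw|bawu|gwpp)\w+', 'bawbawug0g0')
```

Matches to split on: at [0:11] → 'bawbawug0g0'.
Each match becomes a cut point; 2 segments remain.

['', '']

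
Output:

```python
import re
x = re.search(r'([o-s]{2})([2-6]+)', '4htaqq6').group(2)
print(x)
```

6

This matches exactly 2 of a character in [o-s] (captured); then one or more of a character in [2-6] (captured).
`re.search` tries every starting position until one works.
The match spans [4:7] → 'qq6'.
Captured: group 1 = 'qq', group 2 = '6'.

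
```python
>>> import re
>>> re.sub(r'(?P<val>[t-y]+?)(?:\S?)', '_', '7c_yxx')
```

Pattern: one or more of a character in [t-y] (lazy) (captured as 'val'); then optionally a non-whitespace character (non-capturing group).
Matches: at [3:5] → 'yx'; at [5:6] → 'x'.
Each match is replaced by '_'.

'7c___'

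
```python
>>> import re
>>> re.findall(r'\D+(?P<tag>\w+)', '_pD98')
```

['98']

This matches one or more of a non-digit; then one or more of a word character (captured as 'tag').
One capturing group, so `findall` returns just the captured substring from the one match — 1 in all.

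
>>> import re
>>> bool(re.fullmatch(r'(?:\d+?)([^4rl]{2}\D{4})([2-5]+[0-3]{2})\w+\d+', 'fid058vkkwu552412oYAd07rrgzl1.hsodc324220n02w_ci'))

False

`re.fullmatch` is like wrapping the pattern in `^…$` (in single-line mode).
Here the pattern can't cover the whole string, so the call returns None, and `bool(None)` is False.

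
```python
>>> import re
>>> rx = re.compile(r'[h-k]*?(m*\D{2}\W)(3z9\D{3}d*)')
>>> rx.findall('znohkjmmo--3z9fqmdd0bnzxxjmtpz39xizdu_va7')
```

[('mmo--', '3z9fqmdd')]

Pattern: zero or more of a character in [h-k] (lazy); then zero or more of the literal 'm', then exactly 2 of a non-digit, then a non-word character (captured); then the literal '3z9', then exactly 3 of a non-digit, then zero or more of the literal 'd' (captured).
With 2 capturing groups, `findall` returns a 2-tuple per match.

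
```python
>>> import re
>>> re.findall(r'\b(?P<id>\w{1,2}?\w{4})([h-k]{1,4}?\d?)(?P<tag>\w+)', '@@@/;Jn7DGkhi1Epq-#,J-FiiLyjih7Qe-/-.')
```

[('Jn7DG', 'k', 'hi1Epq'), ('FiiLy', 'j', 'ih7Qe')]

Pattern: a word boundary (`\b`, zero-width); then 1 to 2 of a word character (lazy), then exactly 4 of a word character (captured as 'id'); then 1 to 4 of a character in [h-k] (lazy), then optionally a digit (captured); then one or more of a word character (captured as 'tag').
A `+?`/`*?`/`{m,n}?` starts at its minimum and grows only as far as needed for what follows to match.
Walking the string: at [5:17] match 'Jn7DGkhi1Epq', groups = ('Jn7DG', 'k', 'hi1Epq'); at [22:33] match 'FiiLyjih7Qe', groups = ('FiiLy', 'j', 'ih7Qe').
Multiple groups make `findall` return tuples — one 3-tuple for each match.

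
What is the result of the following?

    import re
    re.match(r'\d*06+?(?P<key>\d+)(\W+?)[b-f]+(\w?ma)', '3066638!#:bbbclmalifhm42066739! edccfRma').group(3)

The pattern matches zero or more of a digit, then a literal '0', then one or more of a literal '6' (lazy); then one or more of a digit (captured as 'key'); then one or more of a non-word character (lazy) (captured); then one or more of a character in [b-f]; then optionally a word character, then the literal 'ma' (captured).
A non-greedy quantifier consumes as few characters as it can — just enough that the remainder of the pattern still matches from where it stops; whatever follows it matches normally.
`re.match` won't scan ahead — the pattern has to work from the very first character.
The match spans [0:17] → '3066638!#:bbbclma'.
Captured: group 1 = '6638', group 2 = '!#:', group 3 = 'lma'.

'lma'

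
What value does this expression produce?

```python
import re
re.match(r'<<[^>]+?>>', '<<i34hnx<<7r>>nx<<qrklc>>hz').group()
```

`match` is anchored at position 0; if the pattern doesn't fit there, it returns None.
The match spans [0:14] → '<<i34hnx<<7r>>'.

'<<i34hnx<<7r>>'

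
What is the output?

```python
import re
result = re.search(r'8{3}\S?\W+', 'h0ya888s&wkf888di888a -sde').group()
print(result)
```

The match spans [4:9] → '888s&'.

888s&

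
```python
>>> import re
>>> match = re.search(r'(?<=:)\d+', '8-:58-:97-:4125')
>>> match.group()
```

'58'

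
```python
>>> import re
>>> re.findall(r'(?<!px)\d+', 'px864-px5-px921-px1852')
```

`(?!…)`/`(?<!…)` only lets a position through if the neighbouring text does NOT match; no characters are consumed.
Scanning left to right: at [3:5] → '64'; at [13:15] → '21'; at [19:22] → '852'.
No capturing groups, so `findall` returns the 3 full match strings.

['64', '21', '852']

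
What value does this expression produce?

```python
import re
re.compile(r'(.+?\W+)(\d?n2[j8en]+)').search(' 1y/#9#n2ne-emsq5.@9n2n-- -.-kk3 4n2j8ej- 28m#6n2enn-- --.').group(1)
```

The pattern matches one or more of any character (lazy), then one or more of a non-word character (captured); then optionally a digit, then the literal 'n2', then one or more of one of [j8en] (captured).
Lazy quantifiers expand one character at a time until the remainder of the pattern can match.
`re.search` scans for the first position where the pattern succeeds.
The match spans [0:11] → ' 1y/#9#n2ne'.
Captured: group 1 = ' 1y/#9#', group 2 = 'n2ne'.

' 1y/#9#'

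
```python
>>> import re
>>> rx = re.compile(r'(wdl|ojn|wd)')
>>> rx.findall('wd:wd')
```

['wd', 'wd']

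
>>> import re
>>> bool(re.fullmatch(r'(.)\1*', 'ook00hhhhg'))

False

The backreference `\1` re-matches whatever the first group consumed, character for character.
For `fullmatch`, every character of the input must be accounted for by the pattern.
Here there's no way to consume every character, so the call returns None, and `bool(None)` is False.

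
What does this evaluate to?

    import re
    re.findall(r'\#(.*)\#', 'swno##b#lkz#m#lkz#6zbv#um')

Matches: at [4:23] match '##b#lkz#m#lkz#6zbv#', group 1 = '#b#lkz#m#lkz#6zbv'.
One capturing group, so `findall` returns just the captured substring from the one match — 1 in all.

['#b#lkz#m#lkz#6zbv']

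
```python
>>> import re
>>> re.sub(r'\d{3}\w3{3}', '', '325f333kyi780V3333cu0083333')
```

The pattern matches exactly 3 of a digit, then a word character; then exactly 3 of a literal '3'.
Matches: at [0:7] → '325f333'; at [10:17] → '780V333'; at [20:27] → '0083333'.
Each match is replaced by ''.

'kyi3cu'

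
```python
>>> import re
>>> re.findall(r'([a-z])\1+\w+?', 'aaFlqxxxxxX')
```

['a', 'x']

After group 1 captures some text, `\1` only succeeds where that same text appears again.
With a single group, `findall` returns only what that group captured — 2 items.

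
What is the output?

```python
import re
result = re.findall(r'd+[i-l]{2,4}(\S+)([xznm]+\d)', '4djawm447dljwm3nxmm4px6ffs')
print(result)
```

[('wm3nxmm4p', 'x6')]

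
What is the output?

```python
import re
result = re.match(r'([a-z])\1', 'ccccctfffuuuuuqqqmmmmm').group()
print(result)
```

`re.match` won't scan ahead — the pattern has to work from the very first character.
The match spans [0:2] → 'cc'.

cc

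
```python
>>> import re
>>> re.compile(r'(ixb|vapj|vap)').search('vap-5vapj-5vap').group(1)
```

'vap'

The match spans [0:3] → 'vap'.
Captured: group 1 = 'vap'.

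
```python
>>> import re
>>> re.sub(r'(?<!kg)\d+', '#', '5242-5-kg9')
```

'#-#-kg9'

`(?!…)`/`(?<!…)` only lets a position through if the neighbouring text does NOT match; no characters are consumed.
Each match is replaced by '#'.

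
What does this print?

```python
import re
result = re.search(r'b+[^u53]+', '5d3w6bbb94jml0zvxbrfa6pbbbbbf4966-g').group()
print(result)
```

This matches one or more of a literal 'b'; then one or more of any character except [u53].
Unlike `match`, `search` isn't anchored — it looks for the pattern anywhere in the string.
The match spans [5:35] → 'bbb94jml0zvxbrfa6pbbbbbf4966-g'.

bbb94jml0zvxbrfa6pbbbbbf4966-g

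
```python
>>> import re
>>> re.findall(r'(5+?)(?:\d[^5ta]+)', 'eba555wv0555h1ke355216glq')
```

['55', '55', '5']

This matches one or more of a literal '5' (lazy) (captured); then a digit, then one or more of any character except [5ta] (non-capturing group).
The `?` after the quantifier makes it lazy — it takes as little as possible before letting the rest of the pattern try.
Scanning left to right: at [3:9] match '555wv0', group 1 = '55'; at [9:17] match '555h1ke3', group 1 = '55'; at [17:25] match '55216glq', group 1 = '5'.
Because there's exactly one group, `findall` drops the full match and keeps group 1 from each hit.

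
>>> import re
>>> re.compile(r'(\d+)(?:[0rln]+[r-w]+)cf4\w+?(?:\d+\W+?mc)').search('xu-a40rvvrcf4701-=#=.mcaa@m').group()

'40rvvrcf4701-=#=.mc'

This matches one or more of a digit (captured); then one or more of one of [0rln], then one or more of a character in [r-w] (non-capturing group); then the literal 'cf4', then one or more of a word character (lazy); then one or more of a digit, then one or more of a non-word character (lazy), then the literal 'mc' (non-capturing group).
`re.search` tries every starting position until one works.
The match spans [4:23] → '40rvvrcf4701-=#=.mc'.
Captured: group 1 = '40'.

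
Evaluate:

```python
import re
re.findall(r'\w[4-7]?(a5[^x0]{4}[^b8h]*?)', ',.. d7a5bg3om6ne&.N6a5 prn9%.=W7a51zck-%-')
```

['a5bg3o', 'a5 prn', 'a51zck']

The pattern matches a word character, then optionally a character in [4-7]; then the literal 'a5', then exactly 4 of any character except [x0], then zero or more of any character except [b8h] (lazy) (captured).
With the lazy modifier that quantifier settles for the fewest repetitions that let the rest of the pattern succeed (the atoms after it are unaffected and can still be greedy).
Walking the string: at [4:12] match 'd7a5bg3o', group 1 = 'a5bg3o'; at [18:26] match 'N6a5 prn', group 1 = 'a5 prn'; at [30:38] match 'W7a51zck', group 1 = 'a51zck'.
Because there's exactly one group, `findall` drops the full match and keeps group 1 from each hit.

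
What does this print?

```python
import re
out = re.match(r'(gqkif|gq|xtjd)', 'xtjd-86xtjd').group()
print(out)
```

`match` is anchored at position 0; if the pattern doesn't fit there, it returns None.
The match spans [0:4] → 'xtjd'.

xtjd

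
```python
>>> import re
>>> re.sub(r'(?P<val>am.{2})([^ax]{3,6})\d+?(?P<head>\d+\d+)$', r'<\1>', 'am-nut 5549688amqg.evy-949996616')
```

'am-nut 5549688<amqg>'

Each match is replaced using the text its own group 1 captured.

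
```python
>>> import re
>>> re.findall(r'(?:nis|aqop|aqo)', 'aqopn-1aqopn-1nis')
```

['aqop', 'aqop', 'nis']

Branches in `(...|...)` are attempted left-to-right; the first branch that allows the whole pattern to succeed is taken.
Since nothing is captured, `findall` lists the 3 matched substrings directly.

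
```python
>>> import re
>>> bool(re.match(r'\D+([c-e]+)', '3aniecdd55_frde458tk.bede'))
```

Pattern: one or more of a non-digit; then one or more of a character in [c-e] (captured).
`match` is anchored at position 0; if the pattern doesn't fit there, it returns None.
Here the string doesn't start with a match, so the call returns None, and `bool(None)` is False.

False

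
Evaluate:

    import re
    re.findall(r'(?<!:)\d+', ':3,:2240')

['240']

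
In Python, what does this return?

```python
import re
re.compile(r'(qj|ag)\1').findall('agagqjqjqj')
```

`\1` is not a pattern — it's the concrete string captured by group 1, re-applied verbatim.
Scanning left to right: at [0:4] match 'agag', group 1 = 'ag'; at [4:8] match 'qjqj', group 1 = 'qj'.
`findall` collects group 1 from each match (2 total).

['ag', 'qj']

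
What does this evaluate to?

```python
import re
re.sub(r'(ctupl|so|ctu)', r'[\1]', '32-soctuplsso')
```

Alternation tries branches left to right and keeps the first one that lets the overall match succeed at that position.
Matches: at [3:5] → 'so'; at [5:10] → 'ctupl'; at [11:13] → 'so'.
Each match is replaced using the text its own group 1 captured.

'32-[so][ctupl]s[so]'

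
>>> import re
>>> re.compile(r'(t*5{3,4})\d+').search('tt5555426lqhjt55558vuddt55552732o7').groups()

This matches zero or more of a literal 't', then 3 to 4 of the literal '5' (captured); then one or more of a digit.
Unlike `match`, `search` isn't anchored — it looks for the pattern anywhere in the string.
The match spans [0:9] → 'tt5555426'.
Captured: group 1 = 'tt5555'.

('tt5555',)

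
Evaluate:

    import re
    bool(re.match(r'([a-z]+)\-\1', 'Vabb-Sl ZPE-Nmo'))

With `match`, the pattern is implicitly anchored at the beginning.
Here the string doesn't start with a match, so the call returns None, and `bool(None)` is False.

False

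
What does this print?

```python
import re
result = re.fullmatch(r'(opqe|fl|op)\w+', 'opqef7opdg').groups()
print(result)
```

('opqe',)

The match spans [0:10] → 'opqef7opdg'.
Captured: group 1 = 'opqe'.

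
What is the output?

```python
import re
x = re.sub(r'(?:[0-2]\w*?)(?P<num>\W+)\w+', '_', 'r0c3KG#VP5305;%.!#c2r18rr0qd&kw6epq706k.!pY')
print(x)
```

Pattern: a character in [0-2], then zero or more of a word character (lazy) (non-capturing group); then one or more of a non-word character (captured as 'num'); then one or more of a word character.
Matches: at [1:13] → '0c3KG#VP5305'; at [19:39] → '2r18rr0qd&kw6epq706k'.
`sub` substitutes '_' at each match site.

r_;%.!#c_.!pY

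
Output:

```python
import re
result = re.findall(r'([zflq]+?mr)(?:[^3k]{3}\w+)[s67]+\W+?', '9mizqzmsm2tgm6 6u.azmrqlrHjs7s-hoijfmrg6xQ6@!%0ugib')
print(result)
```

Because there's exactly one group, `findall` drops the full match and keeps group 1 from each hit.

['zmr', 'fmr']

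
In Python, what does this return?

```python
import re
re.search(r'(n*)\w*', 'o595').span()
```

This matches zero or more of a literal 'n' (captured); then zero or more of a word character.
The match spans [0:4] → 'o595'.

(0, 4)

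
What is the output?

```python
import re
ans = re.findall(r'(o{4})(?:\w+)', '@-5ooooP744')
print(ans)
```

['oooo']

Because there's exactly one group, `findall` drops the full match and keeps group 1 from the one hit.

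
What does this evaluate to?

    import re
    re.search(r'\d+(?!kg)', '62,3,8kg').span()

(0, 2)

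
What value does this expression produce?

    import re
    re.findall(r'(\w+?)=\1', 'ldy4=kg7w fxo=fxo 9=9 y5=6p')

['fxo', '9']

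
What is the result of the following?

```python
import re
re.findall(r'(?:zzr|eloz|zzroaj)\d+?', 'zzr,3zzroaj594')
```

Walking the string: at [5:12] → 'zzroaj5'.
With no groups in the pattern, `findall` gives back each whole match — 1 here.

['zzroaj5']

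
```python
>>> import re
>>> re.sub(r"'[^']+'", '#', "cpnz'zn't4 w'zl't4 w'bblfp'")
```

Each match is replaced by '#'.

'cpnz#t4 w#t4 w#'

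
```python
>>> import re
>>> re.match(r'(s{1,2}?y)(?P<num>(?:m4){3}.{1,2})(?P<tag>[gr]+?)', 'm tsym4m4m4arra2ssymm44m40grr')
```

`re.match` only tries the pattern at the start of the string.
Here the pattern fails at index 0, so the call returns None.

None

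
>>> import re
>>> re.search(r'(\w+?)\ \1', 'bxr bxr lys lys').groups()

A backreference is literal: `\1` must see the identical characters the first group matched.
Unlike `match`, `search` isn't anchored — it looks for the pattern anywhere in the string.
The match spans [0:7] → 'bxr bxr'.
Captured: group 1 = 'bxr'.

('bxr',)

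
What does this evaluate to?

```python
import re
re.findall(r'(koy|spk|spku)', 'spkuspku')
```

['spk', 'spk']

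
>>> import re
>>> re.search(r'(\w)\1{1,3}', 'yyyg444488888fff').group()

'yyy'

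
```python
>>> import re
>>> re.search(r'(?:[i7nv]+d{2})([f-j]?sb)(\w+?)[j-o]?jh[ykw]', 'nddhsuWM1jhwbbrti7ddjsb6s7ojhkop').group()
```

Pattern: one or more of one of [i7nv], then exactly 2 of the literal 'd' (non-capturing group); then optionally a character in [f-j], then the literal 'sb' (captured); then one or more of a word character (lazy) (captured); then optionally a character in [j-o], then the literal 'jh', then one of [ykw].
The match spans [16:30] → 'i7ddjsb6s7ojhk'.

'i7ddjsb6s7ojhk'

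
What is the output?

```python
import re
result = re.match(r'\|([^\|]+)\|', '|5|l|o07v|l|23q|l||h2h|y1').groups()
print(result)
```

('5',)

`match` is anchored at position 0; if the pattern doesn't fit there, it returns None.
The match spans [0:3] → '|5|'.
Captured: group 1 = '5'.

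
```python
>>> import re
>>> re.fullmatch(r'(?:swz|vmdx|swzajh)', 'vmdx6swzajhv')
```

None

`re.fullmatch` requires the pattern to consume the entire string.
Here there's no way to consume every character, so the call returns None.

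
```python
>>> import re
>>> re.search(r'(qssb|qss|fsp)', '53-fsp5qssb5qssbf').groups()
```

`re.search` scans for the first position where the pattern succeeds.
The match spans [3:6] → 'fsp'.
Captured: group 1 = 'fsp'.

('fsp',)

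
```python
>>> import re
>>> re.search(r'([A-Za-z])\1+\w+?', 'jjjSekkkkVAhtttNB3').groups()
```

('j',)

After group 1 captures some text, `\1` only succeeds where that same text appears again.
Unlike `match`, `search` isn't anchored — it looks for the pattern anywhere in the string.
The match spans [0:4] → 'jjjS'.
Captured: group 1 = 'j'.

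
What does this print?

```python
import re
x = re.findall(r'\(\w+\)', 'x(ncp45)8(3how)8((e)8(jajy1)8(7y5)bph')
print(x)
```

['(ncp45)', '(3how)', '(e)', '(jajy1)', '(7y5)']

Scanning left to right: at [1:8] → '(ncp45)'; at [9:15] → '(3how)'; at [17:20] → '(e)'; at [21:28] → '(jajy1)'; at [29:34] → '(7y5)'.
`findall` yields the raw match text (5 of them) because the pattern has no groups.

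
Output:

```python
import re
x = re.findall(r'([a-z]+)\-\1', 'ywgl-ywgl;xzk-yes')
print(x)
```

`\1` has to match the exact text group 1 already captured.
Walking the string: at [0:9] match 'ywgl-ywgl', group 1 = 'ywgl'.
Because there's exactly one group, `findall` drops the full match and keeps group 1 from the one hit.

['ywgl']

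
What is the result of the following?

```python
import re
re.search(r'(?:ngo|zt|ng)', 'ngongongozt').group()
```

Alternation isn't longest-match — the leftmost alternative that fits at this position is chosen.
The match spans [0:3] → 'ngo'.

'ngo'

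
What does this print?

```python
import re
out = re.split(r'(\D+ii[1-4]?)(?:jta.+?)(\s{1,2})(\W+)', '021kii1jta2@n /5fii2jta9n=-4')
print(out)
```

Pattern: one or more of a non-digit, then the literal 'ii', then optionally a character in [1-4] (captured); then the literal 'jta', then one or more of any character (lazy) (non-capturing group); then 1 to 2 of whitespace (captured); then one or more of a non-word character (captured).
Matches to split on: at [3:15] → 'kii1jta2@n /'.
With a capturing group present, the delimiter's captured portion is kept in the result list.

['021', 'kii1', ' ', '/', '5fii2jta9n=-4']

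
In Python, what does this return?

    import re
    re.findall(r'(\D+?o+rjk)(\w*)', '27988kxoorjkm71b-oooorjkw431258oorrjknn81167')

This matches one or more of a non-digit (lazy), then one or more of the literal 'o', then the literal 'rjk' (captured); then zero or more of a word character (captured).
Scanning left to right: at [5:16] match 'kxoorjkm71b', groups = ('kxoorjk', 'm71b'); at [16:44] match '-oooorjkw431258oorrjknn81167', groups = ('-oooorjk', 'w431258oorrjknn81167').
2 groups means each result is a tuple of 2 captured strings — 2 here.

[('kxoorjk', 'm71b'), ('-oooorjk', 'w431258oorrjknn81167')]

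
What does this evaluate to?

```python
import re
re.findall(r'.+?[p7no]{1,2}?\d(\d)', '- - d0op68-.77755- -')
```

['8', '7']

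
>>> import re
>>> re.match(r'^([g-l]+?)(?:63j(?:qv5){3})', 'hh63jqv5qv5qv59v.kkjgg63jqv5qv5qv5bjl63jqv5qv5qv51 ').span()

(0, 14)

`re.match` won't scan ahead — the pattern has to work from the very first character.
The match spans [0:14] → 'hh63jqv5qv5qv5'.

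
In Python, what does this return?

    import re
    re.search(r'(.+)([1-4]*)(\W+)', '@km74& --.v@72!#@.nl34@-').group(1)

The pattern matches one or more of any character (captured); then zero or more of a character in [1-4] (captured); then one or more of a non-word character (captured).
`search` walks the string left to right and returns the first match it finds.
The match spans [0:24] → '@km74& --.v@72!#@.nl34@-'.
Captured: group 1 = '@km74& --.v@72!#@.nl34@', group 2 = '', group 3 = '-'.

'@km74& --.v@72!#@.nl34@'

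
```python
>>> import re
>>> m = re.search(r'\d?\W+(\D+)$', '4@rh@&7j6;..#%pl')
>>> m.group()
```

'6;..#%pl'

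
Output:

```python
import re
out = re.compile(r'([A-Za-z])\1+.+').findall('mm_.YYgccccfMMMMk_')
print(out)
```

The backreference `\1` re-matches whatever the first group consumed, character for character.
With a single group, `findall` returns only what that group captured — 1 item.

['m']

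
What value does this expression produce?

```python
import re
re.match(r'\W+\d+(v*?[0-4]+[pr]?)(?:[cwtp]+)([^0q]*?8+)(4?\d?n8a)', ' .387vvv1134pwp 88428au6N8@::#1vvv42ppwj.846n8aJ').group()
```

' .387vvv1134pwp 88428au6N8@::#1vvv42ppwj.846n8a'

Pattern: one or more of a non-word character, then one or more of a digit; then zero or more of a literal 'v' (lazy), then one or more of a character in [0-4], then optionally one of [pr] (captured); then one or more of one of [cwtp] (non-capturing group); then zero or more of any character except [0q] (lazy), then one or more of a literal '8' (captured); then optionally the literal '4', then optionally a digit, then the literal 'n8a' (captured).
`re.match` only tries the pattern at the start of the string.
The match spans [0:47] → ' .387vvv1134pwp 88428au6N8@::#1vvv42ppwj.846n8a'.
Captured: group 1 = 'vvv1134p', group 2 = ' 88428au6N8@::#1vvv42ppwj.8', group 3 = '46n8a'.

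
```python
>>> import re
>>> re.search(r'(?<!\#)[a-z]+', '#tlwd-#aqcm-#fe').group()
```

'lwd'

The negative lookaround is zero-width — it rules out positions where the adjacent text would match, without consuming anything.
Unlike `match`, `search` isn't anchored — it looks for the pattern anywhere in the string.
The match spans [2:5] → 'lwd'.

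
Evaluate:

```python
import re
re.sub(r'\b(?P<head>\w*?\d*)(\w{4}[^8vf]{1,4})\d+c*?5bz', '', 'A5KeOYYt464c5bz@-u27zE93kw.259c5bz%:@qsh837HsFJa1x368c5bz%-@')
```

`sub` substitutes '' at each match site.

'@-%:@%-@'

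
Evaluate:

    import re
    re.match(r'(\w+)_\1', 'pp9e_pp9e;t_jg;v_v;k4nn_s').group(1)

'pp9e'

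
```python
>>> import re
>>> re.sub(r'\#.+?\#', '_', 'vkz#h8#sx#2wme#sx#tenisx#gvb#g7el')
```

'vkz_sx_sx_gvb#g7el'

Matches: at [3:7] → '#h8#'; at [9:15] → '#2wme#'; at [17:25] → '#tenisx#'.
Every occurrence is swapped for '_'.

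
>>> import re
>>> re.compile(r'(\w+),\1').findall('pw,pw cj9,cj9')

`\1` has to match the exact text group 1 already captured.
Walking the string: at [0:5] match 'pw,pw', group 1 = 'pw'; at [6:13] match 'cj9,cj9', group 1 = 'cj9'.
Because there's exactly one group, `findall` drops the full match and keeps group 1 from each hit.

['pw', 'cj9']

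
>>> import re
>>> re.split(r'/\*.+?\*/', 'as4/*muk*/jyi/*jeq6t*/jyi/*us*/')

['as4', 'jyi', 'jyi', '']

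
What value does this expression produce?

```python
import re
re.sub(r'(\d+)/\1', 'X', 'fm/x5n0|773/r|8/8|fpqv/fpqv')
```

After group 1 captures some text, `\1` only succeeds where that same text appears again.
`sub` substitutes 'X' at each match site.

'fm/x5n0|773/r|X|fpqv/fpqv'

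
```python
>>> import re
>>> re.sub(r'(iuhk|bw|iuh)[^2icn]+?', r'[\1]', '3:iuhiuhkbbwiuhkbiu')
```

'3:iuh[iuhk]bw[iuhk]iu'

`|` is ordered: at each position the engine commits to the first alternative that works.
Matches: at [5:10] → 'iuhkb'; at [12:17] → 'iuhkb'.
`\1` in the replacement pulls in group 1's text for each match.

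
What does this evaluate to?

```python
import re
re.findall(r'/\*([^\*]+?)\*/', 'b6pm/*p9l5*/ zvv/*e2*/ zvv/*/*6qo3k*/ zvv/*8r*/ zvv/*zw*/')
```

Walking the string: at [4:12] match '/*p9l5*/', group 1 = 'p9l5'; at [16:22] match '/*e2*/', group 1 = 'e2'; at [28:37] match '/*6qo3k*/', group 1 = '6qo3k'; at [41:47] match '/*8r*/', group 1 = '8r'; at [51:57] match '/*zw*/', group 1 = 'zw'.
`findall` collects group 1 from each match (5 total).

['p9l5', 'e2', '6qo3k', '8r', 'zw']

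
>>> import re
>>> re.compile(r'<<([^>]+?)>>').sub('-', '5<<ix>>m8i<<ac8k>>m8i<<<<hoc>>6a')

`sub` substitutes '-' at each match site.

'5-m8i-m8i-6a'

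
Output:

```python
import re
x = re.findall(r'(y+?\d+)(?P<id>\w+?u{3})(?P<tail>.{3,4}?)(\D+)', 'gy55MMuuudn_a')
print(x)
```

With 4 capturing groups, `findall` returns a 4-tuple per match.

[('y55', 'MMuuu', 'dn_', 'a')]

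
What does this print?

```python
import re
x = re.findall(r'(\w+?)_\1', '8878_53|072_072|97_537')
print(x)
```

A backreference is literal: `\1` must see the identical characters the first group matched.
Scanning left to right: at [8:15] match '072_072', group 1 = '072'.
Because there's exactly one group, `findall` drops the full match and keeps group 1 from the one hit.

['072']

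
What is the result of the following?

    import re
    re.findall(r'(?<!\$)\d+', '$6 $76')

Because the assertion is negative and zero-width, positions next to the forbidden text are skipped.
Scanning left to right: at [5:6] → '6'.
Since nothing is captured, `findall` lists the 1 matched substring directly.

['6']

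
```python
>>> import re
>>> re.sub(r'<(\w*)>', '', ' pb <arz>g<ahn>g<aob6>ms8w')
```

' pb ggms8w'

Each match is replaced by ''.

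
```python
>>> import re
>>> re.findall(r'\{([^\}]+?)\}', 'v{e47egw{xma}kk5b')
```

One capturing group, so `findall` returns just the captured substring from the one match — 1 in all.

['e47egw{xma']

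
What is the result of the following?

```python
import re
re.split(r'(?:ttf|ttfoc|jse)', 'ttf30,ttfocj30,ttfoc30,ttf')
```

Branches in `(...|...)` are attempted left-to-right; the first branch that allows the whole pattern to succeed is taken.
Matches to split on: at [0:3] → 'ttf'; at [6:9] → 'ttf'; at [15:18] → 'ttf'; at [23:26] → 'ttf'.
Splitting on the pattern gives 5 pieces.

['', '30,', 'ocj30,', 'oc30,', '']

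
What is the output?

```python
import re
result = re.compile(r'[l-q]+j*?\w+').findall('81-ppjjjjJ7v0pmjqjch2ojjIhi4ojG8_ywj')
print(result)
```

['ppjjjjJ7v0pmjqjch2ojjIhi4ojG8_ywj']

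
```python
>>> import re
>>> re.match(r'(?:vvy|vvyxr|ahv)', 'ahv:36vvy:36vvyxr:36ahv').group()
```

`re.match` won't scan ahead — the pattern has to work from the very first character.
The match spans [0:3] → 'ahv'.

'ahv'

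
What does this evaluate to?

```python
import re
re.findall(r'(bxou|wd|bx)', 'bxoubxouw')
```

Branches in `(...|...)` are attempted left-to-right; the first branch that allows the whole pattern to succeed is taken.
Walking the string: at [0:4] match 'bxou', group 1 = 'bxou'; at [4:8] match 'bxou', group 1 = 'bxou'.
`findall` collects group 1 from each match (2 total).

['bxou', 'bxou']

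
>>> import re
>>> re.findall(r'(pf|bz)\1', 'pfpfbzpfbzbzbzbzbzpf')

['pf', 'bz', 'bz']

`\1` has to match the exact text group 1 already captured.
Scanning left to right: at [0:4] match 'pfpf', group 1 = 'pf'; at [8:12] match 'bzbz', group 1 = 'bz'; at [12:16] match 'bzbz', group 1 = 'bz'.
`findall` collects group 1 from each match (3 total).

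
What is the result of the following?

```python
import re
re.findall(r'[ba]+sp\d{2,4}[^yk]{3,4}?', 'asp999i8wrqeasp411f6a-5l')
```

['asp999i8w', 'asp411f6a']

This matches one or more of one of [ba]; then the literal 'sp', then 2 to 4 of a digit; then 3 to 4 of any character except [yk] (lazy).
A `+?`/`*?`/`{m,n}?` starts at its minimum and grows only as far as needed for what follows to match.
Walking the string: at [0:9] → 'asp999i8w'; at [12:21] → 'asp411f6a'.
Since nothing is captured, `findall` lists the 2 matched substrings directly.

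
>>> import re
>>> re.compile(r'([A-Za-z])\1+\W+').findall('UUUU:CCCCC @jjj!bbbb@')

['U', 'C', 'j', 'b']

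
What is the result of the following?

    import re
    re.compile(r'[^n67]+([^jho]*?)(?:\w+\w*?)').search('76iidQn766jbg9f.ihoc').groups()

The pattern matches one or more of any character except [n67]; then zero or more of any character except [jho] (lazy) (captured); then one or more of a word character, then zero or more of a word character (lazy) (non-capturing group).
`re.search` tries every starting position until one works.
The match spans [2:15] → 'iidQn766jbg9f'.
Captured: group 1 = ''.

('',)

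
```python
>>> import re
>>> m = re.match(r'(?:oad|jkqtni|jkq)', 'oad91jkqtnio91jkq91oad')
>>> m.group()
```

`match` is anchored at position 0; if the pattern doesn't fit there, it returns None.
The match spans [0:3] → 'oad'.

'oad'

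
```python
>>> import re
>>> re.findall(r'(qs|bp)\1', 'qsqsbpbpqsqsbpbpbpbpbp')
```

['qs', 'bp', 'qs', 'bp', 'bp']

`\1` has to match the exact text group 1 already captured.
Matches: at [0:4] match 'qsqs', group 1 = 'qs'; at [4:8] match 'bpbp', group 1 = 'bp'; at [8:12] match 'qsqs', group 1 = 'qs'; at [12:16] match 'bpbp', group 1 = 'bp'; at [16:20] match 'bpbp', group 1 = 'bp'.
`findall` collects group 1 from each match (5 total).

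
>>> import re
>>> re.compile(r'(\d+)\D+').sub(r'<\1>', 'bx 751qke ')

This matches one or more of a digit (captured); then one or more of a non-digit.
Matches: at [3:10] → '751qke '.
The replacement refers to a captured group, so each match is rewritten using its own captured text.

'bx <751>'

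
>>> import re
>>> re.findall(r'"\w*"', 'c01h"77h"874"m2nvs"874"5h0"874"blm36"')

Scanning left to right: at [4:9] → '"77h"'; at [12:19] → '"m2nvs"'; at [22:27] → '"5h0"'; at [30:37] → '"blm36"'.
With no groups in the pattern, `findall` gives back each whole match — 4 here.

['"77h"', '"m2nvs"', '"5h0"', '"blm36"']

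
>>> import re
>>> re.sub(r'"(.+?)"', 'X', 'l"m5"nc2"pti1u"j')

'lXnc2Xj'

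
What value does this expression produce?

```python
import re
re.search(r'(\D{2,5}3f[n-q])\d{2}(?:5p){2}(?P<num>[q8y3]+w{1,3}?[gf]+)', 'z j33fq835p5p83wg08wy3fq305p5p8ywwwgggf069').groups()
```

('wy3fq', '8ywwwgggf')

The match spans [19:39] → 'wy3fq305p5p8ywwwgggf'.
Captured: group 1 = 'wy3fq', group 2 = '8ywwwgggf'.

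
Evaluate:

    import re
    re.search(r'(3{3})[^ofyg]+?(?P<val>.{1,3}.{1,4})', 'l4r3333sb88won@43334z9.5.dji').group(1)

The pattern matches exactly 3 of a literal '3' (captured); then one or more of any character except [ofyg] (lazy); then 1 to 3 of any character, then 1 to 4 of any character (captured as 'val').
A `+?`/`*?`/`{m,n}?` starts at its minimum and grows only as far as needed for what follows to match.
`re.search` tries every starting position until one works.
The match spans [3:14] → '3333sb88won'.
Captured: group 1 = '333', group 2 = 'sb88won'.

'333'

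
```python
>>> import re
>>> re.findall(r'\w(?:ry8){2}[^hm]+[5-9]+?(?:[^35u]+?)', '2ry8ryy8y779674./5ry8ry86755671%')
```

The pattern matches a word character, then the literal 'ry8' repeated 2 times; then one or more of any character except [hm], then one or more of a character in [5-9] (lazy); then one or more of any character except [35u] (lazy) (non-capturing group).
The `?` after the quantifier makes it lazy — it takes as little as possible before letting the rest of the pattern try.
Walking the string: at [17:31] → '5ry8ry86755671'.
No capturing groups, so `findall` returns the 1 full match string.

['5ry8ry86755671']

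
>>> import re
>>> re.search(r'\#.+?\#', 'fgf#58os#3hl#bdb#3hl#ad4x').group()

'#58os#'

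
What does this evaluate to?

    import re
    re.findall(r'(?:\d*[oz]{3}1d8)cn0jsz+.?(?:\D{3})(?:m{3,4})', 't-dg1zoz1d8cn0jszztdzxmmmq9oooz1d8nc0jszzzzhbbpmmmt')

With no groups in the pattern, `findall` gives back each whole match — 1 here.

['1zoz1d8cn0jszztdzxmmm']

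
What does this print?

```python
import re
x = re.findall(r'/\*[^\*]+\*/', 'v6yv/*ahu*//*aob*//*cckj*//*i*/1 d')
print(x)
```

Walking the string: at [4:11] → '/*ahu*/'; at [11:18] → '/*aob*/'; at [18:26] → '/*cckj*/'; at [26:31] → '/*i*/'.
No capturing groups, so `findall` returns the 4 full match strings.

['/*ahu*/', '/*aob*/', '/*cckj*/', '/*i*/']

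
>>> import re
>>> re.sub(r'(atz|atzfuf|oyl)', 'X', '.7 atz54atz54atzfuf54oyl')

The regex engine tests alternatives in the order written; an earlier branch that matches wins even if a later one would match more.
Every occurrence is swapped for 'X'.

'.7 X54X54Xfuf54X'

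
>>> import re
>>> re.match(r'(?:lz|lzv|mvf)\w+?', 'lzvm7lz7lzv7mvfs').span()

(0, 3)

`re.match` only tries the pattern at the start of the string.
The match spans [0:3] → 'lzv'.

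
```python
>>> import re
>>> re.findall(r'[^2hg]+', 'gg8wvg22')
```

['8wv']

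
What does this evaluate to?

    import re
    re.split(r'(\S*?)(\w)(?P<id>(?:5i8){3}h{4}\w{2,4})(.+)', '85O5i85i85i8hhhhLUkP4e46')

This matches zero or more of a non-whitespace character (lazy) (captured); then a word character (captured); then the literal '5i8' repeated 3 times, then exactly 4 of the literal 'h', then 2 to 4 of a word character (captured as 'id'); then one or more of any character (captured).
Matches to split on: at [0:24] → '85O5i85i85i8hhhhLUkP4e46'.
The group in the pattern means `split` returns the separators' captures alongside the pieces.

['', '85', 'O', '5i85i85i8hhhhLUkP', '4e46', '']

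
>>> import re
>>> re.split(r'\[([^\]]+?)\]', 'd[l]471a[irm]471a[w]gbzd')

['d', 'l', '471a', 'irm', '471a', 'w', 'gbzd']

Matches to split on: at [1:4] → '[l]'; at [8:13] → '[irm]'; at [17:20] → '[w]'.
Because the pattern has a capturing group, `split` also inserts each captured text between the pieces.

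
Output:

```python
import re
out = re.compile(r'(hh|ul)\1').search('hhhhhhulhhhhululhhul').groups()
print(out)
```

('hh',)

The match spans [0:4] → 'hhhh'.
Captured: group 1 = 'hh'.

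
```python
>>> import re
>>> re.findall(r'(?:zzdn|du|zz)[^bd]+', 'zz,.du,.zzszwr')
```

`findall` yields the raw match text (2 of them) because the pattern has no groups.

['zz,.', 'du,.zzszwr']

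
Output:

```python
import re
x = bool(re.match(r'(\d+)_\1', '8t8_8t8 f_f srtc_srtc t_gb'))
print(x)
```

With `match`, the pattern is implicitly anchored at the beginning.
Here the pattern fails at index 0, so the call returns None, and `bool(None)` is False.

False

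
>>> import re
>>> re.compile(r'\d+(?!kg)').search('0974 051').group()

Because the assertion is negative and zero-width, positions next to the forbidden text are skipped.
The match spans [0:4] → '0974'.

'0974'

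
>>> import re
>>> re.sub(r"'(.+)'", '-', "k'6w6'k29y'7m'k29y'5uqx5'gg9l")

'k-gg9l'

Each match is replaced by '-'.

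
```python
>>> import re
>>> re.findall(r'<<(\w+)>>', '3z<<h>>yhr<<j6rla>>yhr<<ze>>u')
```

`findall` collects group 1 from each match (3 total).

['h', 'j6rla', 'ze']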